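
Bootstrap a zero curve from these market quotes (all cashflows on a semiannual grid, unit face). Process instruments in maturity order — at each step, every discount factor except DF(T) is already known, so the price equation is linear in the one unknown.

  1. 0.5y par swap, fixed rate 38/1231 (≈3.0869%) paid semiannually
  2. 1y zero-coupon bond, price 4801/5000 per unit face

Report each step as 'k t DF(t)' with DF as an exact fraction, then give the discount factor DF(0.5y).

step 1 [0.5y] swap r/2=19/1231: DF=(1 − 19/1231·(0))/(1+19/1231) = 1231/1250 ≈ 0.984800
step 2 [1y] zero: DF = P = 4801/5000 ≈ 0.960200

1 1/2 1231/1250
2 1 4801/5000
DF(0.5y) = 1231/1250 ≈ 0.984800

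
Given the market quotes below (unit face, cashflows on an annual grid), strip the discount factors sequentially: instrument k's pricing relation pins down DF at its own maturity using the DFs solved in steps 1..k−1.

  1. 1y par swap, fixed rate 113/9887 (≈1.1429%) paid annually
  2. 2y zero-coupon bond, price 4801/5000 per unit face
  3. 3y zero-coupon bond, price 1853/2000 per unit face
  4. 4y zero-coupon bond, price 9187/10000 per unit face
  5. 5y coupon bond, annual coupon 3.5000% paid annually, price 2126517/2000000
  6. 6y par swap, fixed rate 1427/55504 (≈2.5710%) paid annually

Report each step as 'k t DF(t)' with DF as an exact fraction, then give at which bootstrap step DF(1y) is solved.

1 1 9887/10000
2 2 4801/5000
3 3 1853/2000
4 4 9187/10000
5 5 899/1000
6 6 8573/10000
DF(1y) is solved at step 1

step 1 [1y] swap r/1=113/9887: DF=(1 − 113/9887·(0))/(1+113/9887) = 9887/10000 ≈ 0.988700
step 2 [2y] zero: DF = P = 4801/5000 ≈ 0.960200
step 3 [3y] zero: DF = P = 1853/2000 ≈ 0.926500
step 4 [4y] zero: DF = P = 9187/10000 ≈ 0.918700
step 5 [5y] bond c/1=7/200: DF=(2126517/2000000 − 7/200·(0.988700+0.960200+0.926500+0.918700))/(1+7/200) = 899/1000 ≈ 0.899000
step 6 [6y] swap r/1=1427/55504: DF=(1 − 1427/55504·(0.988700+0.960200+0.926500+0.918700+0.899000))/(1+1427/55504) = 8573/10000 ≈ 0.857300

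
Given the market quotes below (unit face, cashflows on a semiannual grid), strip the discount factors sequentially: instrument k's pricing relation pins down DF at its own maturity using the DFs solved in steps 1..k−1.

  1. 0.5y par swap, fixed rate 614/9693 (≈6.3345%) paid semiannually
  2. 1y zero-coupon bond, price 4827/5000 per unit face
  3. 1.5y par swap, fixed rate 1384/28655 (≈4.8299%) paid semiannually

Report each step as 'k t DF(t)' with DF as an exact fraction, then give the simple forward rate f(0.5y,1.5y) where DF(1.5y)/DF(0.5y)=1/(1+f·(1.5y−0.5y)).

step 1 [0.5y] swap r/2=307/9693: DF=(1 − 307/9693·(0))/(1+307/9693) = 9693/10000 ≈ 0.969300
step 2 [1y] zero: DF = P = 4827/5000 ≈ 0.965400
step 3 [1.5y] swap r/2=692/28655: DF=(1 − 692/28655·(0.969300+0.965400))/(1+692/28655) = 2327/2500 ≈ 0.930800

1 1/2 9693/10000
2 1 4827/5000
3 3/2 2327/2500
f(0.5y,1.5y) = ((9693/10000)/(2327/2500) − 1)/(1) = 385/9308 ≈ 4.1362%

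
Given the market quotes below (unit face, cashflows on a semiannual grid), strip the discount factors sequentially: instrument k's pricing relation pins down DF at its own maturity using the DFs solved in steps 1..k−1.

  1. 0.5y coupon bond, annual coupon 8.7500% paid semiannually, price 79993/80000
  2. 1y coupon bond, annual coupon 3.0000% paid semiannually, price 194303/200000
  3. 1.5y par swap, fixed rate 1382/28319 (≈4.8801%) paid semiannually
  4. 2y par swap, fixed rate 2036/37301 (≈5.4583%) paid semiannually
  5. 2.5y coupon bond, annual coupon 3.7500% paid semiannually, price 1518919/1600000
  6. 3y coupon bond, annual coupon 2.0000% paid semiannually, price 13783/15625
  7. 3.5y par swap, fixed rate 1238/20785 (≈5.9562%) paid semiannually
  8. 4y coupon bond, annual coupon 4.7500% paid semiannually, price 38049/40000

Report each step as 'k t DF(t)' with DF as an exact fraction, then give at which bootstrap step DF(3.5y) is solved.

1 1/2 479/500
2 1 943/1000
3 3/2 9309/10000
4 2 4491/5000
5 5/2 1079/1250
6 3 8279/10000
7 7/2 8143/10000
8 4 1569/2000
DF(3.5y) is solved at step 7

step 1 [0.5y] bond c/2=7/160: DF=(79993/80000 − 7/160·(0))/(1+7/160) = 479/500 ≈ 0.958000
step 2 [1y] bond c/2=3/200: DF=(194303/200000 − 3/200·(0.958000))/(1+3/200) = 943/1000 ≈ 0.943000
step 3 [1.5y] swap r/2=691/28319: DF=(1 − 691/28319·(0.958000+0.943000))/(1+691/28319) = 9309/10000 ≈ 0.930900
step 4 [2y] swap r/2=1018/37301: DF=(1 − 1018/37301·(0.958000+0.943000+0.930900))/(1+1018/37301) = 4491/5000 ≈ 0.898200
step 5 [2.5y] bond c/2=3/160: DF=(1518919/1600000 − 3/160·(0.958000+0.943000+0.930900+0.898200))/(1+3/160) = 1079/1250 ≈ 0.863200
step 6 [3y] bond c/2=1/100: DF=(13783/15625 − 1/100·(0.958000+0.943000+0.930900+0.898200+0.863200))/(1+1/100) = 8279/10000 ≈ 0.827900
step 7 [3.5y] swap r/2=619/20785: DF=(1 − 619/20785·(0.958000+0.943000+0.930900+0.898200+0.863200+0.827900))/(1+619/20785) = 8143/10000 ≈ 0.814300
step 8 [4y] bond c/2=19/800: DF=(38049/40000 − 19/800·(0.958000+0.943000+0.930900+0.898200+0.863200+0.827900+0.814300))/(1+19/800) = 1569/2000 ≈ 0.784500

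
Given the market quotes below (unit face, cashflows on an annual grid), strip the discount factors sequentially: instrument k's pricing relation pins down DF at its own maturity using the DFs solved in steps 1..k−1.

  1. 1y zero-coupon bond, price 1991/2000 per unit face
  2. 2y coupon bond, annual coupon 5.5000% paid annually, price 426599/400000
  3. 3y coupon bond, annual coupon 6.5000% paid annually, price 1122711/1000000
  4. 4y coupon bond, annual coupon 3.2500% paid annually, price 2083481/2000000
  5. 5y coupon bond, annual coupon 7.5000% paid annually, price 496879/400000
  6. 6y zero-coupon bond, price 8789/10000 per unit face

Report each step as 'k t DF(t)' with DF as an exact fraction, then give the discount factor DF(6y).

step 1 [1y] zero: DF = P = 1991/2000 ≈ 0.995500
step 2 [2y] bond c/1=11/200: DF=(426599/400000 − 11/200·(0.995500))/(1+11/200) = 959/1000 ≈ 0.959000
step 3 [3y] bond c/1=13/200: DF=(1122711/1000000 − 13/200·(0.995500+0.959000))/(1+13/200) = 9349/10000 ≈ 0.934900
step 4 [4y] bond c/1=13/400: DF=(2083481/2000000 − 13/400·(0.995500+0.959000+0.934900))/(1+13/400) = 459/500 ≈ 0.918000
step 5 [5y] bond c/1=3/40: DF=(496879/400000 − 3/40·(0.995500+0.959000+0.934900+0.918000))/(1+3/40) = 8899/10000 ≈ 0.889900
step 6 [6y] zero: DF = P = 8789/10000 ≈ 0.878900

1 1 1991/2000
2 2 959/1000
3 3 9349/10000
4 4 459/500
5 5 8899/10000
6 6 8789/10000
DF(6y) = 8789/10000 ≈ 0.878900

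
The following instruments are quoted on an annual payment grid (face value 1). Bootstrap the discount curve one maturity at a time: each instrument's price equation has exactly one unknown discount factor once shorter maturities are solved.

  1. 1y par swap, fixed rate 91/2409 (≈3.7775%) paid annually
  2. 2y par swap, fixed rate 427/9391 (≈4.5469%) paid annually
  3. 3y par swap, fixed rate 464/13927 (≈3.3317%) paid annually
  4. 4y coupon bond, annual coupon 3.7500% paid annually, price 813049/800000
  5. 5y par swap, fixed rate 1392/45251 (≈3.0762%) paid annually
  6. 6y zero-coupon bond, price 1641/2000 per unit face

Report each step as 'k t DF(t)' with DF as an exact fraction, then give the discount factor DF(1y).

step 1 [1y] swap r/1=91/2409: DF=(1 − 91/2409·(0))/(1+91/2409) = 2409/2500 ≈ 0.963600
step 2 [2y] swap r/1=427/9391: DF=(1 − 427/9391·(0.963600))/(1+427/9391) = 4573/5000 ≈ 0.914600
step 3 [3y] swap r/1=464/13927: DF=(1 − 464/13927·(0.963600+0.914600))/(1+464/13927) = 567/625 ≈ 0.907200
step 4 [4y] bond c/1=3/80: DF=(813049/800000 − 3/80·(0.963600+0.914600+0.907200))/(1+3/80) = 8789/10000 ≈ 0.878900
step 5 [5y] swap r/1=1392/45251: DF=(1 − 1392/45251·(0.963600+0.914600+0.907200+0.878900))/(1+1392/45251) = 538/625 ≈ 0.860800
step 6 [6y] zero: DF = P = 1641/2000 ≈ 0.820500

1 1 2409/2500
2 2 4573/5000
3 3 567/625
4 4 8789/10000
5 5 538/625
6 6 1641/2000
DF(1y) = 2409/2500 ≈ 0.963600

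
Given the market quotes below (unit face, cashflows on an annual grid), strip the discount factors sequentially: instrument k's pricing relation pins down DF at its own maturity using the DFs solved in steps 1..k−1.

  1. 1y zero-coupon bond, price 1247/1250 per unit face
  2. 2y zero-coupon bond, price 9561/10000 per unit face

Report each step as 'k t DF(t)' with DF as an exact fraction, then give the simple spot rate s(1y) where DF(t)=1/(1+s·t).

step 1 [1y] zero: DF = P = 1247/1250 ≈ 0.997600
step 2 [2y] zero: DF = P = 9561/10000 ≈ 0.956100

1 1 1247/1250
2 2 9561/10000
s(1y) = (1/(1247/1250) − 1)/(1) = 3/1247 ≈ 0.2406%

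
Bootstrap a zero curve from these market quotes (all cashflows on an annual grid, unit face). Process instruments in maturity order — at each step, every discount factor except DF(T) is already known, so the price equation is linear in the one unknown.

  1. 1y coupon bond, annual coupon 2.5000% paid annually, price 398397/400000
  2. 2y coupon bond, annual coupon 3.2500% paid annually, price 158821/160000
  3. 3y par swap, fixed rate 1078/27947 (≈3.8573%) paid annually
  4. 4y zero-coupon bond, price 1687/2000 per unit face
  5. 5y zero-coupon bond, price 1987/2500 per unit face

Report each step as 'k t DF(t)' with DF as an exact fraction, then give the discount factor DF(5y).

1 1 9717/10000
2 2 2327/2500
3 3 4461/5000
4 4 1687/2000
5 5 1987/2500
DF(5y) = 1987/2500 ≈ 0.794800

step 1 [1y] bond c/1=1/40: DF=(398397/400000 − 1/40·(0))/(1+1/40) = 9717/10000 ≈ 0.971700
step 2 [2y] bond c/1=13/400: DF=(158821/160000 − 13/400·(0.971700))/(1+13/400) = 2327/2500 ≈ 0.930800
step 3 [3y] swap r/1=1078/27947: DF=(1 − 1078/27947·(0.971700+0.930800))/(1+1078/27947) = 4461/5000 ≈ 0.892200
step 4 [4y] zero: DF = P = 1687/2000 ≈ 0.843500
step 5 [5y] zero: DF = P = 1987/2500 ≈ 0.794800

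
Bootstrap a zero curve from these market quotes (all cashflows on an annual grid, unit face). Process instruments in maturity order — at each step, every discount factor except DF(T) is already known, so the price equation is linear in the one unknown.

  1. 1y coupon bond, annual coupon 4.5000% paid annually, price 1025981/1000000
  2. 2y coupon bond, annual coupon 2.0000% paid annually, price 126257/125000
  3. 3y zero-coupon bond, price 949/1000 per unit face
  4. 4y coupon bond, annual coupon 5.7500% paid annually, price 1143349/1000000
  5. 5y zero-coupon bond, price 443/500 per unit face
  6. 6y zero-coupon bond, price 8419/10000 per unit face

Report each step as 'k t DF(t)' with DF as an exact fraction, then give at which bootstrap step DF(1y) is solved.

step 1 [1y] bond c/1=9/200: DF=(1025981/1000000 − 9/200·(0))/(1+9/200) = 4909/5000 ≈ 0.981800
step 2 [2y] bond c/1=1/50: DF=(126257/125000 − 1/50·(0.981800))/(1+1/50) = 971/1000 ≈ 0.971000
step 3 [3y] zero: DF = P = 949/1000 ≈ 0.949000
step 4 [4y] bond c/1=23/400: DF=(1143349/1000000 − 23/400·(0.981800+0.971000+0.949000))/(1+23/400) = 4617/5000 ≈ 0.923400
step 5 [5y] zero: DF = P = 443/500 ≈ 0.886000
step 6 [6y] zero: DF = P = 8419/10000 ≈ 0.841900

1 1 4909/5000
2 2 971/1000
3 3 949/1000
4 4 4617/5000
5 5 443/500
6 6 8419/10000
DF(1y) is solved at step 1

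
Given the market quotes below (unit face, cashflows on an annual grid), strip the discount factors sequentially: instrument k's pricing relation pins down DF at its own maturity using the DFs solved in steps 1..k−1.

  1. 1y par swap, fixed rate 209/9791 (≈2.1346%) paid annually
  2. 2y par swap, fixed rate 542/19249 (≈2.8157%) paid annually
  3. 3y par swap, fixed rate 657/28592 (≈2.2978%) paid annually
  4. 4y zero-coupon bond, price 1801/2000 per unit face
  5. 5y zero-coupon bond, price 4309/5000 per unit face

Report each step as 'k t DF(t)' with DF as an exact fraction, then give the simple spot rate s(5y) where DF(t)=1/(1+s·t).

step 1 [1y] swap r/1=209/9791: DF=(1 − 209/9791·(0))/(1+209/9791) = 9791/10000 ≈ 0.979100
step 2 [2y] swap r/1=542/19249: DF=(1 − 542/19249·(0.979100))/(1+542/19249) = 4729/5000 ≈ 0.945800
step 3 [3y] swap r/1=657/28592: DF=(1 − 657/28592·(0.979100+0.945800))/(1+657/28592) = 9343/10000 ≈ 0.934300
step 4 [4y] zero: DF = P = 1801/2000 ≈ 0.900500
step 5 [5y] zero: DF = P = 4309/5000 ≈ 0.861800

1 1 9791/10000
2 2 4729/5000
3 3 9343/10000
4 4 1801/2000
5 5 4309/5000
s(5y) = (1/(4309/5000) − 1)/(5) = 691/21545 ≈ 3.2072%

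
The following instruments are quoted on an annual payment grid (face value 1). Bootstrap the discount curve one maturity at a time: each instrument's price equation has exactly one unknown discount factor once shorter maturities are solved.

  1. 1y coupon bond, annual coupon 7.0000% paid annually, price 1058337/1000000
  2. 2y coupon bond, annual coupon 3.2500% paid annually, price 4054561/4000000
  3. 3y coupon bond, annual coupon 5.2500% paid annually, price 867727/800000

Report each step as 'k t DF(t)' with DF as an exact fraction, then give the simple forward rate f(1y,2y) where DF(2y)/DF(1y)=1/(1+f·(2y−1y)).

1 1 9891/10000
2 2 4753/5000
3 3 4669/5000
f(1y,2y) = ((9891/10000)/(4753/5000) − 1)/(1) = 55/1358 ≈ 4.0501%

step 1 [1y] bond c/1=7/100: DF=(1058337/1000000 − 7/100·(0))/(1+7/100) = 9891/10000 ≈ 0.989100
step 2 [2y] bond c/1=13/400: DF=(4054561/4000000 − 13/400·(0.989100))/(1+13/400) = 4753/5000 ≈ 0.950600
step 3 [3y] bond c/1=21/400: DF=(867727/800000 − 21/400·(0.989100+0.950600))/(1+21/400) = 4669/5000 ≈ 0.933800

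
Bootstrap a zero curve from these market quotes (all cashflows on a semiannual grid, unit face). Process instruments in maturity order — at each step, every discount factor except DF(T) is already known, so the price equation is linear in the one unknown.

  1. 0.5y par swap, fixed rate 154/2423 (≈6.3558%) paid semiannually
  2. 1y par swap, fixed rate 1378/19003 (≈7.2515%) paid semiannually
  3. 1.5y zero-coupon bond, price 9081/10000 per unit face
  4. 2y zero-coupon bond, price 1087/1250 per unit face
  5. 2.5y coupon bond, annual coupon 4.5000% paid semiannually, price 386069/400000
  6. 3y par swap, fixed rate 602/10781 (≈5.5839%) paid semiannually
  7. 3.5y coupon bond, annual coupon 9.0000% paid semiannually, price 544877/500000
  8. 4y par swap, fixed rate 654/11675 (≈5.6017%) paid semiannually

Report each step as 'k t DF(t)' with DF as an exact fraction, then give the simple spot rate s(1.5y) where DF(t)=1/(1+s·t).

step 1 [0.5y] swap r/2=77/2423: DF=(1 − 77/2423·(0))/(1+77/2423) = 2423/2500 ≈ 0.969200
step 2 [1y] swap r/2=689/19003: DF=(1 − 689/19003·(0.969200))/(1+689/19003) = 9311/10000 ≈ 0.931100
step 3 [1.5y] zero: DF = P = 9081/10000 ≈ 0.908100
step 4 [2y] zero: DF = P = 1087/1250 ≈ 0.869600
step 5 [2.5y] bond c/2=9/400: DF=(386069/400000 − 9/400·(0.969200+0.931100+0.908100+0.869600))/(1+9/400) = 863/1000 ≈ 0.863000
step 6 [3y] swap r/2=301/10781: DF=(1 − 301/10781·(0.969200+0.931100+0.908100+0.869600+0.863000))/(1+301/10781) = 1699/2000 ≈ 0.849500
step 7 [3.5y] bond c/2=9/200: DF=(544877/500000 − 9/200·(0.969200+0.931100+0.908100+0.869600+0.863000+0.849500))/(1+9/200) = 8107/10000 ≈ 0.810700
step 8 [4y] swap r/2=327/11675: DF=(1 − 327/11675·(0.969200+0.931100+0.908100+0.869600+0.863000+0.849500+0.810700))/(1+327/11675) = 4019/5000 ≈ 0.803800

1 1/2 2423/2500
2 1 9311/10000
3 3/2 9081/10000
4 2 1087/1250
5 5/2 863/1000
6 3 1699/2000
7 7/2 8107/10000
8 4 4019/5000
s(1.5y) = (1/(9081/10000) − 1)/(3/2) = 1838/27243 ≈ 6.7467%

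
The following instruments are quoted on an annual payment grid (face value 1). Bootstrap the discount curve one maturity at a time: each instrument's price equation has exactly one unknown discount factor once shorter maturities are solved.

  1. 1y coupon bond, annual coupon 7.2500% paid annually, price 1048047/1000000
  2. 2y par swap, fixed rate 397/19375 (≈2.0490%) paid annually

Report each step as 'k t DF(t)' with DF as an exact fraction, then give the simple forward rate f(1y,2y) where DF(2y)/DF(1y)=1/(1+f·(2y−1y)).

step 1 [1y] bond c/1=29/400: DF=(1048047/1000000 − 29/400·(0))/(1+29/400) = 2443/2500 ≈ 0.977200
step 2 [2y] swap r/1=397/19375: DF=(1 − 397/19375·(0.977200))/(1+397/19375) = 9603/10000 ≈ 0.960300

1 1 2443/2500
2 2 9603/10000
f(1y,2y) = ((2443/2500)/(9603/10000) − 1)/(1) = 169/9603 ≈ 1.7599%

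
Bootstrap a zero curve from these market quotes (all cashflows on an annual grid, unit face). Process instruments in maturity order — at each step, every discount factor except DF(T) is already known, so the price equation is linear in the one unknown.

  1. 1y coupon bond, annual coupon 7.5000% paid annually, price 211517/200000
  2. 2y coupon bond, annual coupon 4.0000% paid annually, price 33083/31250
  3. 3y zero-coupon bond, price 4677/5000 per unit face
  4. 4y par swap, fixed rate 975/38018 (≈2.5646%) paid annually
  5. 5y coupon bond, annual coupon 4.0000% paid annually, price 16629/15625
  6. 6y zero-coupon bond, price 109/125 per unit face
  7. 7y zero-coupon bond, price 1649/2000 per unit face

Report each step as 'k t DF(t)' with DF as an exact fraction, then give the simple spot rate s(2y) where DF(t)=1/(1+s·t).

1 1 4919/5000
2 2 9801/10000
3 3 4677/5000
4 4 361/400
5 5 8771/10000
6 6 109/125
7 7 1649/2000
s(2y) = (1/(9801/10000) − 1)/(2) = 199/19602 ≈ 1.0152%

step 1 [1y] bond c/1=3/40: DF=(211517/200000 − 3/40·(0))/(1+3/40) = 4919/5000 ≈ 0.983800
step 2 [2y] bond c/1=1/25: DF=(33083/31250 − 1/25·(0.983800))/(1+1/25) = 9801/10000 ≈ 0.980100
step 3 [3y] zero: DF = P = 4677/5000 ≈ 0.935400
step 4 [4y] swap r/1=975/38018: DF=(1 − 975/38018·(0.983800+0.980100+0.935400))/(1+975/38018) = 361/400 ≈ 0.902500
step 5 [5y] bond c/1=1/25: DF=(16629/15625 − 1/25·(0.983800+0.980100+0.935400+0.902500))/(1+1/25) = 8771/10000 ≈ 0.877100
step 6 [6y] zero: DF = P = 109/125 ≈ 0.872000
step 7 [7y] zero: DF = P = 1649/2000 ≈ 0.824500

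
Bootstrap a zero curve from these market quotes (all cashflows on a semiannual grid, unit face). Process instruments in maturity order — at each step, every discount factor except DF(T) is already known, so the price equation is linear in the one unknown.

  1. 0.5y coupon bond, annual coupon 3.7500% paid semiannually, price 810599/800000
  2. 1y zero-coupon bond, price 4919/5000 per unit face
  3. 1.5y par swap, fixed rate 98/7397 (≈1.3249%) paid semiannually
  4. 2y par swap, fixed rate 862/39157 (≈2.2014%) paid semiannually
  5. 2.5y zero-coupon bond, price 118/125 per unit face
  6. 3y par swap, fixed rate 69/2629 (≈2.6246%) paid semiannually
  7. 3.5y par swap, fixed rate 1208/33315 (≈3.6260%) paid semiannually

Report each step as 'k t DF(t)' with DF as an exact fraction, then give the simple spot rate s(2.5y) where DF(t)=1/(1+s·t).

1 1/2 4973/5000
2 1 4919/5000
3 3/2 2451/2500
4 2 9569/10000
5 5/2 118/125
6 3 9241/10000
7 7/2 1099/1250
s(2.5y) = (1/(118/125) − 1)/(5/2) = 7/295 ≈ 2.3729%

step 1 [0.5y] bond c/2=3/160: DF=(810599/800000 − 3/160·(0))/(1+3/160) = 4973/5000 ≈ 0.994600
step 2 [1y] zero: DF = P = 4919/5000 ≈ 0.983800
step 3 [1.5y] swap r/2=49/7397: DF=(1 − 49/7397·(0.994600+0.983800))/(1+49/7397) = 2451/2500 ≈ 0.980400
step 4 [2y] swap r/2=431/39157: DF=(1 − 431/39157·(0.994600+0.983800+0.980400))/(1+431/39157) = 9569/10000 ≈ 0.956900
step 5 [2.5y] zero: DF = P = 118/125 ≈ 0.944000
step 6 [3y] swap r/2=69/5258: DF=(1 − 69/5258·(0.994600+0.983800+0.980400+0.956900+0.944000))/(1+69/5258) = 9241/10000 ≈ 0.924100
step 7 [3.5y] swap r/2=604/33315: DF=(1 − 604/33315·(0.994600+0.983800+0.980400+0.956900+0.944000+0.924100))/(1+604/33315) = 1099/1250 ≈ 0.879200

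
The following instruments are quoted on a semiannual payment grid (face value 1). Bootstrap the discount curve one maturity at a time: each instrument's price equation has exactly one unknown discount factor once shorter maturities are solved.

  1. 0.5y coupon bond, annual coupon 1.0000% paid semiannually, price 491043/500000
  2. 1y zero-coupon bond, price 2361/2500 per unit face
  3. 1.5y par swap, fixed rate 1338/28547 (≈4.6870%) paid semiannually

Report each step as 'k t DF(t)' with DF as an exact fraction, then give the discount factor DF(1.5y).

step 1 [0.5y] bond c/2=1/200: DF=(491043/500000 − 1/200·(0))/(1+1/200) = 2443/2500 ≈ 0.977200
step 2 [1y] zero: DF = P = 2361/2500 ≈ 0.944400
step 3 [1.5y] swap r/2=669/28547: DF=(1 − 669/28547·(0.977200+0.944400))/(1+669/28547) = 9331/10000 ≈ 0.933100

1 1/2 2443/2500
2 1 2361/2500
3 3/2 9331/10000
DF(1.5y) = 9331/10000 ≈ 0.933100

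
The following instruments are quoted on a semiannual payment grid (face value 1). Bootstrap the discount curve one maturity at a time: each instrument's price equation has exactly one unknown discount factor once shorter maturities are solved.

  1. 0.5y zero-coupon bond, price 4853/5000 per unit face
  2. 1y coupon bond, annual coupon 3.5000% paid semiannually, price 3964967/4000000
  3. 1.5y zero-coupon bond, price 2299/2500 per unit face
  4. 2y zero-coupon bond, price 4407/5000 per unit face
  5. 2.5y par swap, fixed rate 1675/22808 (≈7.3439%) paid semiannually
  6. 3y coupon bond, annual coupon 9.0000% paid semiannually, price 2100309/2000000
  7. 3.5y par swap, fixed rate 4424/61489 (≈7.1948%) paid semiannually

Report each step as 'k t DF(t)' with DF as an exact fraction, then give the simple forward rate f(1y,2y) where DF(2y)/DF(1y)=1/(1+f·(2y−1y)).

1 1/2 4853/5000
2 1 383/400
3 3/2 2299/2500
4 2 4407/5000
5 5/2 333/400
6 3 1617/2000
7 7/2 1947/2500
f(1y,2y) = ((383/400)/(4407/5000) − 1)/(1) = 761/8814 ≈ 8.6340%

step 1 [0.5y] zero: DF = P = 4853/5000 ≈ 0.970600
step 2 [1y] bond c/2=7/400: DF=(3964967/4000000 − 7/400·(0.970600))/(1+7/400) = 383/400 ≈ 0.957500
step 3 [1.5y] zero: DF = P = 2299/2500 ≈ 0.919600
step 4 [2y] zero: DF = P = 4407/5000 ≈ 0.881400
step 5 [2.5y] swap r/2=1675/45616: DF=(1 − 1675/45616·(0.970600+0.957500+0.919600+0.881400))/(1+1675/45616) = 333/400 ≈ 0.832500
step 6 [3y] bond c/2=9/200: DF=(2100309/2000000 − 9/200·(0.970600+0.957500+0.919600+0.881400+0.832500))/(1+9/200) = 1617/2000 ≈ 0.808500
step 7 [3.5y] swap r/2=2212/61489: DF=(1 − 2212/61489·(0.970600+0.957500+0.919600+0.881400+0.832500+0.808500))/(1+2212/61489) = 1947/2500 ≈ 0.778800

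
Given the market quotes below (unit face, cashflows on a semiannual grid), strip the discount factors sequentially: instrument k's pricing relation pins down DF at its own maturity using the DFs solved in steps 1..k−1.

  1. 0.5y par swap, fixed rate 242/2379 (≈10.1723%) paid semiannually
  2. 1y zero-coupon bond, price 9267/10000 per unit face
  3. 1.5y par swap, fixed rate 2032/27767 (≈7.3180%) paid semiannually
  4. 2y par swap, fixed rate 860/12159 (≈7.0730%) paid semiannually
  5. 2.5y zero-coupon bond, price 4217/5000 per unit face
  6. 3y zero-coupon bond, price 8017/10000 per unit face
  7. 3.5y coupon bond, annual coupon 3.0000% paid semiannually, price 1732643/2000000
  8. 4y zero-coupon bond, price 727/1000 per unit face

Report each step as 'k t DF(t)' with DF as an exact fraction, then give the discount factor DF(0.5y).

step 1 [0.5y] swap r/2=121/2379: DF=(1 − 121/2379·(0))/(1+121/2379) = 2379/2500 ≈ 0.951600
step 2 [1y] zero: DF = P = 9267/10000 ≈ 0.926700
step 3 [1.5y] swap r/2=1016/27767: DF=(1 − 1016/27767·(0.951600+0.926700))/(1+1016/27767) = 1123/1250 ≈ 0.898400
step 4 [2y] swap r/2=430/12159: DF=(1 − 430/12159·(0.951600+0.926700+0.898400))/(1+430/12159) = 871/1000 ≈ 0.871000
step 5 [2.5y] zero: DF = P = 4217/5000 ≈ 0.843400
step 6 [3y] zero: DF = P = 8017/10000 ≈ 0.801700
step 7 [3.5y] bond c/2=3/200: DF=(1732643/2000000 − 3/200·(0.951600+0.926700+0.898400+0.871000+0.843400+0.801700))/(1+3/200) = 7753/10000 ≈ 0.775300
step 8 [4y] zero: DF = P = 727/1000 ≈ 0.727000

1 1/2 2379/2500
2 1 9267/10000
3 3/2 1123/1250
4 2 871/1000
5 5/2 4217/5000
6 3 8017/10000
7 7/2 7753/10000
8 4 727/1000
DF(0.5y) = 2379/2500 ≈ 0.951600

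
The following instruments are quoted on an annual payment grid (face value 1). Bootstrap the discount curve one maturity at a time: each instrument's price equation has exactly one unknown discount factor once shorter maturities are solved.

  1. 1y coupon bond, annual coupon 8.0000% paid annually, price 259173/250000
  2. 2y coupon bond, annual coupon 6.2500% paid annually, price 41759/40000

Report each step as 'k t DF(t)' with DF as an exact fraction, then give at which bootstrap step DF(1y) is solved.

1 1 9599/10000
2 2 9261/10000
DF(1y) is solved at step 1

step 1 [1y] bond c/1=2/25: DF=(259173/250000 − 2/25·(0))/(1+2/25) = 9599/10000 ≈ 0.959900
step 2 [2y] bond c/1=1/16: DF=(41759/40000 − 1/16·(0.959900))/(1+1/16) = 9261/10000 ≈ 0.926100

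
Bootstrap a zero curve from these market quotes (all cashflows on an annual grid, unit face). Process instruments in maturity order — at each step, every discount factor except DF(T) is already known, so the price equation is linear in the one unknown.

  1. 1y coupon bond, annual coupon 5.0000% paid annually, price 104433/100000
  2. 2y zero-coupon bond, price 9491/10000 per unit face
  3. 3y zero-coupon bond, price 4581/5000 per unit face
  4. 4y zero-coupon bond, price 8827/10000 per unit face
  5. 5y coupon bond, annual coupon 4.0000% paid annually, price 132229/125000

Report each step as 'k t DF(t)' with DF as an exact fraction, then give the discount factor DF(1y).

1 1 4973/5000
2 2 9491/10000
3 3 4581/5000
4 4 8827/10000
5 5 2183/2500
DF(1y) = 4973/5000 ≈ 0.994600

step 1 [1y] bond c/1=1/20: DF=(104433/100000 − 1/20·(0))/(1+1/20) = 4973/5000 ≈ 0.994600
step 2 [2y] zero: DF = P = 9491/10000 ≈ 0.949100
step 3 [3y] zero: DF = P = 4581/5000 ≈ 0.916200
step 4 [4y] zero: DF = P = 8827/10000 ≈ 0.882700
step 5 [5y] bond c/1=1/25: DF=(132229/125000 − 1/25·(0.994600+0.949100+0.916200+0.882700))/(1+1/25) = 2183/2500 ≈ 0.873200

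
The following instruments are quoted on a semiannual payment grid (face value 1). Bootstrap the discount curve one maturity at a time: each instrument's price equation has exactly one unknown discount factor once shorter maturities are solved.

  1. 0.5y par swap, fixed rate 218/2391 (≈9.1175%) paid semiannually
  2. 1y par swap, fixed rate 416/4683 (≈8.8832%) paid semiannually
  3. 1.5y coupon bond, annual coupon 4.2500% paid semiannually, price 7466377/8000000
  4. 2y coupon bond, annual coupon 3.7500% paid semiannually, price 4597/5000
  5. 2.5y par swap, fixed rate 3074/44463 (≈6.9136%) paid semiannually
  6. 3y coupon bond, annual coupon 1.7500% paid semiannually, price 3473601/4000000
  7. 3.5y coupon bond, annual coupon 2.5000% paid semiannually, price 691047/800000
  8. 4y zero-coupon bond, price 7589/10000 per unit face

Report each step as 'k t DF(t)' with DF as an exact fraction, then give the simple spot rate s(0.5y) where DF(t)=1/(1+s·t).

step 1 [0.5y] swap r/2=109/2391: DF=(1 − 109/2391·(0))/(1+109/2391) = 2391/2500 ≈ 0.956400
step 2 [1y] swap r/2=208/4683: DF=(1 − 208/4683·(0.956400))/(1+208/4683) = 573/625 ≈ 0.916800
step 3 [1.5y] bond c/2=17/800: DF=(7466377/8000000 − 17/800·(0.956400+0.916800))/(1+17/800) = 8749/10000 ≈ 0.874900
step 4 [2y] bond c/2=3/160: DF=(4597/5000 − 3/160·(0.956400+0.916800+0.874900))/(1+3/160) = 8519/10000 ≈ 0.851900
step 5 [2.5y] swap r/2=1537/44463: DF=(1 − 1537/44463·(0.956400+0.916800+0.874900+0.851900))/(1+1537/44463) = 8463/10000 ≈ 0.846300
step 6 [3y] bond c/2=7/800: DF=(3473601/4000000 − 7/800·(0.956400+0.916800+0.874900+0.851900+0.846300))/(1+7/800) = 8223/10000 ≈ 0.822300
step 7 [3.5y] bond c/2=1/80: DF=(691047/800000 − 1/80·(0.956400+0.916800+0.874900+0.851900+0.846300+0.822300))/(1+1/80) = 7881/10000 ≈ 0.788100
step 8 [4y] zero: DF = P = 7589/10000 ≈ 0.758900

1 1/2 2391/2500
2 1 573/625
3 3/2 8749/10000
4 2 8519/10000
5 5/2 8463/10000
6 3 8223/10000
7 7/2 7881/10000
8 4 7589/10000
s(0.5y) = (1/(2391/2500) − 1)/(1/2) = 218/2391 ≈ 9.1175%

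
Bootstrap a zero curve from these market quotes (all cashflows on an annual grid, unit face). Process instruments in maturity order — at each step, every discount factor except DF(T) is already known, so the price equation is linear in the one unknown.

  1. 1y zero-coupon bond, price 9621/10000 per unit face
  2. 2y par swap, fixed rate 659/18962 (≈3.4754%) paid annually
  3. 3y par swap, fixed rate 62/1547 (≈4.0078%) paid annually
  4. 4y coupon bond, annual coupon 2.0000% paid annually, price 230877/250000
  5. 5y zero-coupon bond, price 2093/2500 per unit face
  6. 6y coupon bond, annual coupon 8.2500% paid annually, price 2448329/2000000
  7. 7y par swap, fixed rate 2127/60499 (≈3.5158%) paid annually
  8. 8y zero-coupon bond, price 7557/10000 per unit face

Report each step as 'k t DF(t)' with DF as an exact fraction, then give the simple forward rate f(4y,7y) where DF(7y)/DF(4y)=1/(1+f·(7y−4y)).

1 1 9621/10000
2 2 9341/10000
3 3 2221/2500
4 4 2127/2500
5 5 2093/2500
6 6 79/100
7 7 7873/10000
8 8 7557/10000
f(4y,7y) = ((2127/2500)/(7873/10000) − 1)/(3) = 635/23619 ≈ 2.6885%

step 1 [1y] zero: DF = P = 9621/10000 ≈ 0.962100
step 2 [2y] swap r/1=659/18962: DF=(1 − 659/18962·(0.962100))/(1+659/18962) = 9341/10000 ≈ 0.934100
step 3 [3y] swap r/1=62/1547: DF=(1 − 62/1547·(0.962100+0.934100))/(1+62/1547) = 2221/2500 ≈ 0.888400
step 4 [4y] bond c/1=1/50: DF=(230877/250000 − 1/50·(0.962100+0.934100+0.888400))/(1+1/50) = 2127/2500 ≈ 0.850800
step 5 [5y] zero: DF = P = 2093/2500 ≈ 0.837200
step 6 [6y] bond c/1=33/400: DF=(2448329/2000000 − 33/400·(0.962100+0.934100+0.888400+0.850800+0.837200))/(1+33/400) = 79/100 ≈ 0.790000
step 7 [7y] swap r/1=2127/60499: DF=(1 − 2127/60499·(0.962100+0.934100+0.888400+0.850800+0.837200+0.790000))/(1+2127/60499) = 7873/10000 ≈ 0.787300
step 8 [8y] zero: DF = P = 7557/10000 ≈ 0.755700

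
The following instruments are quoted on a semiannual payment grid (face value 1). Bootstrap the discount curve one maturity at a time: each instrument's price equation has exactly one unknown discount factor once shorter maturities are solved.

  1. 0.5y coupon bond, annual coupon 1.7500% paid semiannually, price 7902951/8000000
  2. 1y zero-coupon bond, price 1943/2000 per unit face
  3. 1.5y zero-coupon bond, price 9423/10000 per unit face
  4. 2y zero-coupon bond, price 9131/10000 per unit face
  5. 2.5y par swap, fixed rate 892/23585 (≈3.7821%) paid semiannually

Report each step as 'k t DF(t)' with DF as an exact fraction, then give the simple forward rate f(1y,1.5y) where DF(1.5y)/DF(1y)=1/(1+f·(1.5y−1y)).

step 1 [0.5y] bond c/2=7/800: DF=(7902951/8000000 − 7/800·(0))/(1+7/800) = 9793/10000 ≈ 0.979300
step 2 [1y] zero: DF = P = 1943/2000 ≈ 0.971500
step 3 [1.5y] zero: DF = P = 9423/10000 ≈ 0.942300
step 4 [2y] zero: DF = P = 9131/10000 ≈ 0.913100
step 5 [2.5y] swap r/2=446/23585: DF=(1 − 446/23585·(0.979300+0.971500+0.942300+0.913100))/(1+446/23585) = 2277/2500 ≈ 0.910800

1 1/2 9793/10000
2 1 1943/2000
3 3/2 9423/10000
4 2 9131/10000
5 5/2 2277/2500
f(1y,1.5y) = ((1943/2000)/(9423/10000) − 1)/(1/2) = 584/9423 ≈ 6.1976%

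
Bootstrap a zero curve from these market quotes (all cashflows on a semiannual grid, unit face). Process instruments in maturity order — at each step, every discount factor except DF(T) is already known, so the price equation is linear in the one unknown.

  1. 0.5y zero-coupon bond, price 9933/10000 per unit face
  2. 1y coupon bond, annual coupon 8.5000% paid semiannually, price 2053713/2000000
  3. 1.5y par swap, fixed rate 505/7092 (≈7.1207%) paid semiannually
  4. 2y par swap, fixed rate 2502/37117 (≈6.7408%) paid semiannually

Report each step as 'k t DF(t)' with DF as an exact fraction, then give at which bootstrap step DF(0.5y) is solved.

step 1 [0.5y] zero: DF = P = 9933/10000 ≈ 0.993300
step 2 [1y] bond c/2=17/400: DF=(2053713/2000000 − 17/400·(0.993300))/(1+17/400) = 1889/2000 ≈ 0.944500
step 3 [1.5y] swap r/2=505/14184: DF=(1 − 505/14184·(0.993300+0.944500))/(1+505/14184) = 899/1000 ≈ 0.899000
step 4 [2y] swap r/2=1251/37117: DF=(1 − 1251/37117·(0.993300+0.944500+0.899000))/(1+1251/37117) = 8749/10000 ≈ 0.874900

1 1/2 9933/10000
2 1 1889/2000
3 3/2 899/1000
4 2 8749/10000
DF(0.5y) is solved at step 1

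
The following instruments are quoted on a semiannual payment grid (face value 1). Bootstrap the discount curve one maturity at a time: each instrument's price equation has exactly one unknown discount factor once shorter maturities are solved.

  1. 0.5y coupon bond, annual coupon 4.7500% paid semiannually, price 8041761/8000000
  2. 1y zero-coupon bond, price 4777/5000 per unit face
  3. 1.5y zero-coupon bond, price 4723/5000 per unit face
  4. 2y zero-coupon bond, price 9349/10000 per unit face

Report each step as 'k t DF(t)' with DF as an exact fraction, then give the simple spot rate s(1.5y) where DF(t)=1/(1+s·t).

step 1 [0.5y] bond c/2=19/800: DF=(8041761/8000000 − 19/800·(0))/(1+19/800) = 9819/10000 ≈ 0.981900
step 2 [1y] zero: DF = P = 4777/5000 ≈ 0.955400
step 3 [1.5y] zero: DF = P = 4723/5000 ≈ 0.944600
step 4 [2y] zero: DF = P = 9349/10000 ≈ 0.934900

1 1/2 9819/10000
2 1 4777/5000
3 3/2 4723/5000
4 2 9349/10000
s(1.5y) = (1/(4723/5000) − 1)/(3/2) = 554/14169 ≈ 3.9099%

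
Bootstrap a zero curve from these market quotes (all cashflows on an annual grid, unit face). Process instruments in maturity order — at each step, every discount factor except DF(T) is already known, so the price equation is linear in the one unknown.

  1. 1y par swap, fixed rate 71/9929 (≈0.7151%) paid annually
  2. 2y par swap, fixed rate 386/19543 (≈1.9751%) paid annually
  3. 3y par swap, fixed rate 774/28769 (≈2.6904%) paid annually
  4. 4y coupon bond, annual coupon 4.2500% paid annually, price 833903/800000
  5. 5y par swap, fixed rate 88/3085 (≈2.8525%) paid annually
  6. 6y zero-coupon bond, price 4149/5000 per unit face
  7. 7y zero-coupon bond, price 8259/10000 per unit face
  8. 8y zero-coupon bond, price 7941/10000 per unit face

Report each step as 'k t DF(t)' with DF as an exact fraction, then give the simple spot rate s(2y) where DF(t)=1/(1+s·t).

step 1 [1y] swap r/1=71/9929: DF=(1 − 71/9929·(0))/(1+71/9929) = 9929/10000 ≈ 0.992900
step 2 [2y] swap r/1=386/19543: DF=(1 − 386/19543·(0.992900))/(1+386/19543) = 4807/5000 ≈ 0.961400
step 3 [3y] swap r/1=774/28769: DF=(1 − 774/28769·(0.992900+0.961400))/(1+774/28769) = 4613/5000 ≈ 0.922600
step 4 [4y] bond c/1=17/400: DF=(833903/800000 − 17/400·(0.992900+0.961400+0.922600))/(1+17/400) = 4413/5000 ≈ 0.882600
step 5 [5y] swap r/1=88/3085: DF=(1 − 88/3085·(0.992900+0.961400+0.922600+0.882600))/(1+88/3085) = 217/250 ≈ 0.868000
step 6 [6y] zero: DF = P = 4149/5000 ≈ 0.829800
step 7 [7y] zero: DF = P = 8259/10000 ≈ 0.825900
step 8 [8y] zero: DF = P = 7941/10000 ≈ 0.794100

1 1 9929/10000
2 2 4807/5000
3 3 4613/5000
4 4 4413/5000
5 5 217/250
6 6 4149/5000
7 7 8259/10000
8 8 7941/10000
s(2y) = (1/(4807/5000) − 1)/(2) = 193/9614 ≈ 2.0075%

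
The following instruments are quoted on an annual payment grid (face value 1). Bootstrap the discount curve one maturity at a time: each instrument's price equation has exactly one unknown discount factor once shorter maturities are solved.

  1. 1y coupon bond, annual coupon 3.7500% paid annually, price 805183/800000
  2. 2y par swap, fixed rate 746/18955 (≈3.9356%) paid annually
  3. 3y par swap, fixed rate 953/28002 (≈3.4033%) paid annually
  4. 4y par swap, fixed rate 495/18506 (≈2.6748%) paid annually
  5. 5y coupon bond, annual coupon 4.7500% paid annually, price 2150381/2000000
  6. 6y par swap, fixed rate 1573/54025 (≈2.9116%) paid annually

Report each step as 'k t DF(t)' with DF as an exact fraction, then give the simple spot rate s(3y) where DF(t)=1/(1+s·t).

1 1 9701/10000
2 2 4627/5000
3 3 9047/10000
4 4 901/1000
5 5 4293/5000
6 6 8427/10000
s(3y) = (1/(9047/10000) − 1)/(3) = 953/27141 ≈ 3.5113%

step 1 [1y] bond c/1=3/80: DF=(805183/800000 − 3/80·(0))/(1+3/80) = 9701/10000 ≈ 0.970100
step 2 [2y] swap r/1=746/18955: DF=(1 − 746/18955·(0.970100))/(1+746/18955) = 4627/5000 ≈ 0.925400
step 3 [3y] swap r/1=953/28002: DF=(1 − 953/28002·(0.970100+0.925400))/(1+953/28002) = 9047/10000 ≈ 0.904700
step 4 [4y] swap r/1=495/18506: DF=(1 − 495/18506·(0.970100+0.925400+0.904700))/(1+495/18506) = 901/1000 ≈ 0.901000
step 5 [5y] bond c/1=19/400: DF=(2150381/2000000 − 19/400·(0.970100+0.925400+0.904700+0.901000))/(1+19/400) = 4293/5000 ≈ 0.858600
step 6 [6y] swap r/1=1573/54025: DF=(1 − 1573/54025·(0.970100+0.925400+0.904700+0.901000+0.858600))/(1+1573/54025) = 8427/10000 ≈ 0.842700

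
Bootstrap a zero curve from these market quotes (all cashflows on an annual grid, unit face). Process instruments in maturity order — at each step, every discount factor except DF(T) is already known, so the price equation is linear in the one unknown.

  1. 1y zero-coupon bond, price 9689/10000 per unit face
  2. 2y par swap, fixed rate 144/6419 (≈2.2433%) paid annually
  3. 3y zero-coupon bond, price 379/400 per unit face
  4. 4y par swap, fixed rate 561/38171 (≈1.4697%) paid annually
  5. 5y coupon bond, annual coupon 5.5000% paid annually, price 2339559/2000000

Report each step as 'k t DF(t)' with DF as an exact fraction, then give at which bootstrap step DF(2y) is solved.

1 1 9689/10000
2 2 598/625
3 3 379/400
4 4 9439/10000
5 5 4549/5000
DF(2y) is solved at step 2

step 1 [1y] zero: DF = P = 9689/10000 ≈ 0.968900
step 2 [2y] swap r/1=144/6419: DF=(1 − 144/6419·(0.968900))/(1+144/6419) = 598/625 ≈ 0.956800
step 3 [3y] zero: DF = P = 379/400 ≈ 0.947500
step 4 [4y] swap r/1=561/38171: DF=(1 − 561/38171·(0.968900+0.956800+0.947500))/(1+561/38171) = 9439/10000 ≈ 0.943900
step 5 [5y] bond c/1=11/200: DF=(2339559/2000000 − 11/200·(0.968900+0.956800+0.947500+0.943900))/(1+11/200) = 4549/5000 ≈ 0.909800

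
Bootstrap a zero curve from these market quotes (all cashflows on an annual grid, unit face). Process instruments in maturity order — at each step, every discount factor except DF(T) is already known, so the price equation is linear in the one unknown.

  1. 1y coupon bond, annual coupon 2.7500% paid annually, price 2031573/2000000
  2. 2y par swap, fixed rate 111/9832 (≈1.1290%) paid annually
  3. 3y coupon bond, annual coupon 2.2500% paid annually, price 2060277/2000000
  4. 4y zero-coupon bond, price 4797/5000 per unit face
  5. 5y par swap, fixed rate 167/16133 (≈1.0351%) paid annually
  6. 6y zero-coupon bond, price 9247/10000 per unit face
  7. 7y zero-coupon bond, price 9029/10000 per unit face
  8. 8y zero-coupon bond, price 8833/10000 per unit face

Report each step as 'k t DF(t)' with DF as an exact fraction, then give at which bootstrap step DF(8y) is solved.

1 1 4943/5000
2 2 4889/5000
3 3 4821/5000
4 4 4797/5000
5 5 9499/10000
6 6 9247/10000
7 7 9029/10000
8 8 8833/10000
DF(8y) is solved at step 8

step 1 [1y] bond c/1=11/400: DF=(2031573/2000000 − 11/400·(0))/(1+11/400) = 4943/5000 ≈ 0.988600
step 2 [2y] swap r/1=111/9832: DF=(1 − 111/9832·(0.988600))/(1+111/9832) = 4889/5000 ≈ 0.977800
step 3 [3y] bond c/1=9/400: DF=(2060277/2000000 − 9/400·(0.988600+0.977800))/(1+9/400) = 4821/5000 ≈ 0.964200
step 4 [4y] zero: DF = P = 4797/5000 ≈ 0.959400
step 5 [5y] swap r/1=167/16133: DF=(1 − 167/16133·(0.988600+0.977800+0.964200+0.959400))/(1+167/16133) = 9499/10000 ≈ 0.949900
step 6 [6y] zero: DF = P = 9247/10000 ≈ 0.924700
step 7 [7y] zero: DF = P = 9029/10000 ≈ 0.902900
step 8 [8y] zero: DF = P = 8833/10000 ≈ 0.883300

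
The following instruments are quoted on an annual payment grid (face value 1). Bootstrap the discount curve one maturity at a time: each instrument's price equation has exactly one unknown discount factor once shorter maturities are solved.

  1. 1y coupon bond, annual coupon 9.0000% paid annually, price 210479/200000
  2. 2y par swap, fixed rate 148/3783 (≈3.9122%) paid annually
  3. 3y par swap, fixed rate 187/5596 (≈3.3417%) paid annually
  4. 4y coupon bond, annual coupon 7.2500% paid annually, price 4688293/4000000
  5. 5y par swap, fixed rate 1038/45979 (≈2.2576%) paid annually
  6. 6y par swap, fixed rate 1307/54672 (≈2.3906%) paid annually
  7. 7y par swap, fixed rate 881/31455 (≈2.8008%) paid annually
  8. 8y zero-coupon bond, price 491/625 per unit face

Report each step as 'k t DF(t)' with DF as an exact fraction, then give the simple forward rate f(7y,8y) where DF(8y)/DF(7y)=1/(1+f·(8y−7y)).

step 1 [1y] bond c/1=9/100: DF=(210479/200000 − 9/100·(0))/(1+9/100) = 1931/2000 ≈ 0.965500
step 2 [2y] swap r/1=148/3783: DF=(1 − 148/3783·(0.965500))/(1+148/3783) = 463/500 ≈ 0.926000
step 3 [3y] swap r/1=187/5596: DF=(1 − 187/5596·(0.965500+0.926000))/(1+187/5596) = 1813/2000 ≈ 0.906500
step 4 [4y] bond c/1=29/400: DF=(4688293/4000000 − 29/400·(0.965500+0.926000+0.906500))/(1+29/400) = 9037/10000 ≈ 0.903700
step 5 [5y] swap r/1=1038/45979: DF=(1 − 1038/45979·(0.965500+0.926000+0.906500+0.903700))/(1+1038/45979) = 4481/5000 ≈ 0.896200
step 6 [6y] swap r/1=1307/54672: DF=(1 − 1307/54672·(0.965500+0.926000+0.906500+0.903700+0.896200))/(1+1307/54672) = 8693/10000 ≈ 0.869300
step 7 [7y] swap r/1=881/31455: DF=(1 − 881/31455·(0.965500+0.926000+0.906500+0.903700+0.896200+0.869300))/(1+881/31455) = 4119/5000 ≈ 0.823800
step 8 [8y] zero: DF = P = 491/625 ≈ 0.785600

1 1 1931/2000
2 2 463/500
3 3 1813/2000
4 4 9037/10000
5 5 4481/5000
6 6 8693/10000
7 7 4119/5000
8 8 491/625
f(7y,8y) = ((4119/5000)/(491/625) − 1)/(1) = 191/3928 ≈ 4.8625%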